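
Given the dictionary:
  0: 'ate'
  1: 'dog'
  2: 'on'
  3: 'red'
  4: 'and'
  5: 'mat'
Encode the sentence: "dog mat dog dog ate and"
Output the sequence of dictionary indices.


Look up each word in the dictionary:
  'dog' -> 1
  'mat' -> 5
  'dog' -> 1
  'dog' -> 1
  'ate' -> 0
  'and' -> 4

Encoded: [1, 5, 1, 1, 0, 4]


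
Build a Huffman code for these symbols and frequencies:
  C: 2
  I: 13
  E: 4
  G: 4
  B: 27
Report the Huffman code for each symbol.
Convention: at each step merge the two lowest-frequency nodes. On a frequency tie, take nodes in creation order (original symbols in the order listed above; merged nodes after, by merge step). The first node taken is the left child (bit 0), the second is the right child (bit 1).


Huffman tree construction:
Step 1: Merge C(2) + E(4) = 6
Step 2: Merge G(4) + (C+E)(6) = 10
Step 3: Merge (G+(C+E))(10) + I(13) = 23
Step 4: Merge ((G+(C+E))+I)(23) + B(27) = 50
Read each symbol's code off the tree from the root (left child = 0, right child = 1).

Codes:
  C: 0010 (length 4)
  I: 01 (length 2)
  E: 0011 (length 4)
  G: 000 (length 3)
  B: 1 (length 1)
Average code length: 89/50 = 1.7800 bits/symbol


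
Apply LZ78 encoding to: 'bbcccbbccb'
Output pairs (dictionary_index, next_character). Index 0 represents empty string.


LZ78 encoding steps:
Dictionary: {0: ''}
Step 1: w='' (idx 0), next='b' -> output (0, 'b'), add 'b' as idx 1
Step 2: w='b' (idx 1), next='c' -> output (1, 'c'), add 'bc' as idx 2
Step 3: w='' (idx 0), next='c' -> output (0, 'c'), add 'c' as idx 3
Step 4: w='c' (idx 3), next='b' -> output (3, 'b'), add 'cb' as idx 4
Step 5: w='bc' (idx 2), next='c' -> output (2, 'c'), add 'bcc' as idx 5
Step 6: w='b' (idx 1), end of input -> output (1, '')


Encoded: [(0, 'b'), (1, 'c'), (0, 'c'), (3, 'b'), (2, 'c'), (1, '')]


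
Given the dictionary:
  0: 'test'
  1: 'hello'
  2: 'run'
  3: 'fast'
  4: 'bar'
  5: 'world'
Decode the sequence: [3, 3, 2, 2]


Look up each index in the dictionary:
  3 -> 'fast'
  3 -> 'fast'
  2 -> 'run'
  2 -> 'run'

Decoded: "fast fast run run"


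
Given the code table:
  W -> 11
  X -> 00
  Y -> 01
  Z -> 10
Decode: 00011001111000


Decoding:
00 -> X
01 -> Y
10 -> Z
01 -> Y
11 -> W
10 -> Z
00 -> X


Result: XYZYWZX


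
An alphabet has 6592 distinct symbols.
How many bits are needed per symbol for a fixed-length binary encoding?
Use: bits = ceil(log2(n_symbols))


log2(6592) = 12.6865
Bracket: 2^12 = 4096 < 6592 <= 2^13 = 8192
So ceil(log2(6592)) = 13

bits = ceil(log2(6592)) = ceil(12.6865) = 13 bits


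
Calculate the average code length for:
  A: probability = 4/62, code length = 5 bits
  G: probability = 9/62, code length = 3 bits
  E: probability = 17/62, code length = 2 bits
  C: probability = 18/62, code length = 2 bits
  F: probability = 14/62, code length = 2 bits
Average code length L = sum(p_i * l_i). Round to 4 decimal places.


Weighted contributions p_i * l_i:
  A: (4/62) * 5 = 20/62
  G: (9/62) * 3 = 27/62
  E: (17/62) * 2 = 34/62
  C: (18/62) * 2 = 36/62
  F: (14/62) * 2 = 28/62
Sum = (20 + 27 + 34 + 36 + 28)/62 = 145/62

L = 145/62 = 2.3387 bits/symbol


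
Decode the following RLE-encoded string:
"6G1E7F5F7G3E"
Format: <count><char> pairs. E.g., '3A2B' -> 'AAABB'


Expanding each <count><char> pair:
  6G -> 'GGGGGG'
  1E -> 'E'
  7F -> 'FFFFFFF'
  5F -> 'FFFFF'
  7G -> 'GGGGGGG'
  3E -> 'EEE'

Decoded = GGGGGGEFFFFFFFFFFFFGGGGGGGEEE


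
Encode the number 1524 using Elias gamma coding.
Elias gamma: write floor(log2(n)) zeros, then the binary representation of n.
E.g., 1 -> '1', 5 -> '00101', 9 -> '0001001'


num_bits = floor(log2(1524)) + 1 = 11
leading_zeros = num_bits - 1 = 10
binary(1524) = 10111110100

Elias gamma(1524) = '0000000000' + '10111110100' = 000000000010111110100 (21 bits)


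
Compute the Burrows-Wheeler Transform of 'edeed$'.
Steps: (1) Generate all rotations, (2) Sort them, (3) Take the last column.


Rotations (sorted):
  0: $edeed -> last char: d
  1: d$edee -> last char: e
  2: deed$e -> last char: e
  3: ed$ede -> last char: e
  4: edeed$ -> last char: $
  5: eed$ed -> last char: d


BWT = deee$d


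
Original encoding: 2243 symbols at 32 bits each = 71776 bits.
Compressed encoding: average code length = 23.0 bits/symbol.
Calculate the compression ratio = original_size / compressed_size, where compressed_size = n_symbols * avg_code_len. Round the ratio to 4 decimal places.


original_size = n_symbols * orig_bits = 2243 * 32 = 71776 bits
compressed_size = n_symbols * avg_code_len = 2243 * 23.0 = 51589.0 bits
ratio = original_size / compressed_size = 71776 / 51589.0 = 1.3913

Compression ratio = 1.3913


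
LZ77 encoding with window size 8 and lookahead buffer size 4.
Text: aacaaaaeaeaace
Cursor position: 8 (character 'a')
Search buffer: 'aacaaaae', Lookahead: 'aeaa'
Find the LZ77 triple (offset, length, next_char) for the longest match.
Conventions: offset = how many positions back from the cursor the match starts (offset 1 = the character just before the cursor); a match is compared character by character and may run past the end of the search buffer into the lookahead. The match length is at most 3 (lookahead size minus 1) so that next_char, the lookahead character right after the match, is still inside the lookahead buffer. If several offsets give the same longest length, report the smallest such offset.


Try each offset into the search buffer:
  offset=1 (pos 7, char 'e'): match length 0
  offset=2 (pos 6, char 'a'): match length 3
  offset=3 (pos 5, char 'a'): match length 1
  offset=4 (pos 4, char 'a'): match length 1
  offset=5 (pos 3, char 'a'): match length 1
  offset=6 (pos 2, char 'c'): match length 0
  offset=7 (pos 1, char 'a'): match length 1
  offset=8 (pos 0, char 'a'): match length 1
Longest match has length 3 at offset 2.
next_char = character at position 8 + 3 = 11 -> 'a'

Best match: offset=2, length=3 (matching 'aea' starting at position 6)
LZ77 triple: (2, 3, 'a')


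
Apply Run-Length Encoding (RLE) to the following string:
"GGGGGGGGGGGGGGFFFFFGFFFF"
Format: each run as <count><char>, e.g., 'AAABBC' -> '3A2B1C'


Scanning runs left to right:
  i=0: run of 'G' x 14 -> '14G'
  i=14: run of 'F' x 5 -> '5F'
  i=19: run of 'G' x 1 -> '1G'
  i=20: run of 'F' x 4 -> '4F'

RLE = 14G5F1G4F


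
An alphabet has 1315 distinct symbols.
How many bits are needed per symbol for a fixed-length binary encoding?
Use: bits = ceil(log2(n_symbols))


log2(1315) = 10.3608
Bracket: 2^10 = 1024 < 1315 <= 2^11 = 2048
So ceil(log2(1315)) = 11

bits = ceil(log2(1315)) = ceil(10.3608) = 11 bits


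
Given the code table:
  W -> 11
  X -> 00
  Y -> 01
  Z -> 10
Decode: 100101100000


Decoding:
10 -> Z
01 -> Y
01 -> Y
10 -> Z
00 -> X
00 -> X


Result: ZYYZXX


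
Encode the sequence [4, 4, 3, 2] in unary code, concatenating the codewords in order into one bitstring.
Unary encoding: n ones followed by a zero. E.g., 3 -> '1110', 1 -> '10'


Encode each number as n ones followed by a terminating 0:
  4 -> 11110 (5 bits)
  4 -> 11110 (5 bits)
  3 -> 1110 (4 bits)
  2 -> 110 (3 bits)
Total length = 5 + 5 + 4 + 3 = 17 bits.

Unary([4, 4, 3, 2]) = 11110111101110110 (17 bits)


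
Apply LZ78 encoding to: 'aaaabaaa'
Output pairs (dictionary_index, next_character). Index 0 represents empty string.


LZ78 encoding steps:
Dictionary: {0: ''}
Step 1: w='' (idx 0), next='a' -> output (0, 'a'), add 'a' as idx 1
Step 2: w='a' (idx 1), next='a' -> output (1, 'a'), add 'aa' as idx 2
Step 3: w='a' (idx 1), next='b' -> output (1, 'b'), add 'ab' as idx 3
Step 4: w='aa' (idx 2), next='a' -> output (2, 'a'), add 'aaa' as idx 4


Encoded: [(0, 'a'), (1, 'a'), (1, 'b'), (2, 'a')]


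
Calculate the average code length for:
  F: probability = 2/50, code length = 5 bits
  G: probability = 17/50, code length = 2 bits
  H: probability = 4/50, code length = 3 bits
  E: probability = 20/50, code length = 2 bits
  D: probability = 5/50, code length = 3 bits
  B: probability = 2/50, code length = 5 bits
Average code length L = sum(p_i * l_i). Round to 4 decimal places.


Weighted contributions p_i * l_i:
  F: (2/50) * 5 = 10/50
  G: (17/50) * 2 = 34/50
  H: (4/50) * 3 = 12/50
  E: (20/50) * 2 = 40/50
  D: (5/50) * 3 = 15/50
  B: (2/50) * 5 = 10/50
Sum = (10 + 34 + 12 + 40 + 15 + 10)/50 = 121/50

L = 121/50 = 2.4200 bits/symbol


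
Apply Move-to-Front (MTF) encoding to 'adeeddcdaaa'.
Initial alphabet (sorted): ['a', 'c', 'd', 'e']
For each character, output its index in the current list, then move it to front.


MTF encoding:
'a': index 0 in ['a', 'c', 'd', 'e'] -> ['a', 'c', 'd', 'e']
'd': index 2 in ['a', 'c', 'd', 'e'] -> ['d', 'a', 'c', 'e']
'e': index 3 in ['d', 'a', 'c', 'e'] -> ['e', 'd', 'a', 'c']
'e': index 0 in ['e', 'd', 'a', 'c'] -> ['e', 'd', 'a', 'c']
'd': index 1 in ['e', 'd', 'a', 'c'] -> ['d', 'e', 'a', 'c']
'd': index 0 in ['d', 'e', 'a', 'c'] -> ['d', 'e', 'a', 'c']
'c': index 3 in ['d', 'e', 'a', 'c'] -> ['c', 'd', 'e', 'a']
'd': index 1 in ['c', 'd', 'e', 'a'] -> ['d', 'c', 'e', 'a']
'a': index 3 in ['d', 'c', 'e', 'a'] -> ['a', 'd', 'c', 'e']
'a': index 0 in ['a', 'd', 'c', 'e'] -> ['a', 'd', 'c', 'e']
'a': index 0 in ['a', 'd', 'c', 'e'] -> ['a', 'd', 'c', 'e']


Output: [0, 2, 3, 0, 1, 0, 3, 1, 3, 0, 0]


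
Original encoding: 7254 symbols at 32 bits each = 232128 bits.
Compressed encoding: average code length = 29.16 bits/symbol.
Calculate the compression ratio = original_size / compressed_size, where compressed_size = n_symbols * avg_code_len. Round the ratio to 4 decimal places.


original_size = n_symbols * orig_bits = 7254 * 32 = 232128 bits
compressed_size = n_symbols * avg_code_len = 7254 * 29.16 = 211526.64 bits
ratio = original_size / compressed_size = 232128 / 211526.64 = 1.0974

Compression ratio = 1.0974


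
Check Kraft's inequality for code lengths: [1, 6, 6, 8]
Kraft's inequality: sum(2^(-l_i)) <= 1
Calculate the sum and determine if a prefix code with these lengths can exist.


Sum = 2^(-1) + 2^(-6) + 2^(-6) + 2^(-8)
    = 0.5 + 0.015625 + 0.015625 + 0.00390625
    = 137/256 = 0.53515625
Since 0.53515625 <= 1, Kraft's inequality IS satisfied.
A prefix code with these lengths CAN exist.

Kraft sum = 0.53515625. Satisfied.


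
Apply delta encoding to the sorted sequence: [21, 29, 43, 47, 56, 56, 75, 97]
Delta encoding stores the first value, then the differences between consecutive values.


First value: 21
Deltas:
  29 - 21 = 8
  43 - 29 = 14
  47 - 43 = 4
  56 - 47 = 9
  56 - 56 = 0
  75 - 56 = 19
  97 - 75 = 22


Delta encoded: [21, 8, 14, 4, 9, 0, 19, 22]


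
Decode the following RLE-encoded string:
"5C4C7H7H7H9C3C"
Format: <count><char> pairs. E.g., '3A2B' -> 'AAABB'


Expanding each <count><char> pair:
  5C -> 'CCCCC'
  4C -> 'CCCC'
  7H -> 'HHHHHHH'
  7H -> 'HHHHHHH'
  7H -> 'HHHHHHH'
  9C -> 'CCCCCCCCC'
  3C -> 'CCC'

Decoded = CCCCCCCCCHHHHHHHHHHHHHHHHHHHHHCCCCCCCCCCCC


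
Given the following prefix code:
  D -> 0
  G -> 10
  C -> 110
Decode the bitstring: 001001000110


Decoding step by step:
Bits 0 -> D
Bits 0 -> D
Bits 10 -> G
Bits 0 -> D
Bits 10 -> G
Bits 0 -> D
Bits 0 -> D
Bits 110 -> C


Decoded message: DDGDGDDC


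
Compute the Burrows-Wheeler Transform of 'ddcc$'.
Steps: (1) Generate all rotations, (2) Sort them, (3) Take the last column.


Rotations (sorted):
  0: $ddcc -> last char: c
  1: c$ddc -> last char: c
  2: cc$dd -> last char: d
  3: dcc$d -> last char: d
  4: ddcc$ -> last char: $


BWT = ccdd$


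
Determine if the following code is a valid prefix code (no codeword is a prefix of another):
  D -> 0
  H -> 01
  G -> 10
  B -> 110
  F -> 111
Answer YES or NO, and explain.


Checking each pair (does one codeword prefix another?):
  D='0' vs H='01': prefix -- VIOLATION

NO -- this is NOT a valid prefix code. D (0) is a prefix of H (01).


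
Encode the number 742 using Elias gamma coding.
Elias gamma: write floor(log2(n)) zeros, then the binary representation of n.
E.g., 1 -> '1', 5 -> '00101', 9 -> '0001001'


num_bits = floor(log2(742)) + 1 = 10
leading_zeros = num_bits - 1 = 9
binary(742) = 1011100110

Elias gamma(742) = '000000000' + '1011100110' = 0000000001011100110 (19 bits)


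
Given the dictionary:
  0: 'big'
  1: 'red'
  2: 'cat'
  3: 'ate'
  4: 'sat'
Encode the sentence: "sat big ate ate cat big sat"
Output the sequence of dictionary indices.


Look up each word in the dictionary:
  'sat' -> 4
  'big' -> 0
  'ate' -> 3
  'ate' -> 3
  'cat' -> 2
  'big' -> 0
  'sat' -> 4

Encoded: [4, 0, 3, 3, 2, 0, 4]


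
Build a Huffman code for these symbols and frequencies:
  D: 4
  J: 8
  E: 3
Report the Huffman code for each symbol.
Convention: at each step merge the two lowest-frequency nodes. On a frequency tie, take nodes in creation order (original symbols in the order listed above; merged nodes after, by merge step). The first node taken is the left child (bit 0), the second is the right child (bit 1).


Huffman tree construction:
Step 1: Merge E(3) + D(4) = 7
Step 2: Merge (E+D)(7) + J(8) = 15
Read each symbol's code off the tree from the root (left child = 0, right child = 1).

Codes:
  D: 01 (length 2)
  J: 1 (length 1)
  E: 00 (length 2)
Average code length: 22/15 = 1.4667 bits/symbol


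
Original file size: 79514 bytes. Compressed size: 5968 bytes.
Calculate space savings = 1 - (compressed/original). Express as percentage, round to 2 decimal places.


ratio = compressed/original = 5968/79514 = 0.075056
savings = 1 - ratio = 1 - 0.075056 = 0.924944
as a percentage: 0.924944 * 100 = 92.49%

Space savings = 1 - 5968/79514 = 92.49%


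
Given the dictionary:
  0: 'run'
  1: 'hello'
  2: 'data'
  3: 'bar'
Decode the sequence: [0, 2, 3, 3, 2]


Look up each index in the dictionary:
  0 -> 'run'
  2 -> 'data'
  3 -> 'bar'
  3 -> 'bar'
  2 -> 'data'

Decoded: "run data bar bar data"


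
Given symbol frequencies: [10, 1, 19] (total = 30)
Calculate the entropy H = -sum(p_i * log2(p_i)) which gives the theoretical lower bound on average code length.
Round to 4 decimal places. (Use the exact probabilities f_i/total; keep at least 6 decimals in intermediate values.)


Per-symbol terms -p_i * log2(p_i) with p_i = f_i/30:
  p = 10/30 = 0.333333: log2(p) = -1.584963, -p*log2(p) = 0.528321
  p = 1/30 = 0.033333: log2(p) = -4.906891, -p*log2(p) = 0.163563
  p = 19/30 = 0.633333: log2(p) = -0.658963, -p*log2(p) = 0.417343
H = 0.528321 + 0.163563 + 0.417343 = 1.109227

H = 1.1092 bits/symbol


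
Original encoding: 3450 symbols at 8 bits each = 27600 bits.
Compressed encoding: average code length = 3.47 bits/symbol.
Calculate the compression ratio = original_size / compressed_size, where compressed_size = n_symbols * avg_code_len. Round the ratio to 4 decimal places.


original_size = n_symbols * orig_bits = 3450 * 8 = 27600 bits
compressed_size = n_symbols * avg_code_len = 3450 * 3.47 = 11971.5 bits
ratio = original_size / compressed_size = 27600 / 11971.5 = 2.3055

Compression ratio = 2.3055


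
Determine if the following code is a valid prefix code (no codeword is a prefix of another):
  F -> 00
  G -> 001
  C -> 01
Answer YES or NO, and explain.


Checking each pair (does one codeword prefix another?):
  F='00' vs G='001': prefix -- VIOLATION

NO -- this is NOT a valid prefix code. F (00) is a prefix of G (001).


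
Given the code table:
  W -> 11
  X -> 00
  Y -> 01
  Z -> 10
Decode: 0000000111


Decoding:
00 -> X
00 -> X
00 -> X
01 -> Y
11 -> W


Result: XXXYW


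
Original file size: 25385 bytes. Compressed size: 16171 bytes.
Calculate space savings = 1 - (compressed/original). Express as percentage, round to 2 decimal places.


ratio = compressed/original = 16171/25385 = 0.63703
savings = 1 - ratio = 1 - 0.63703 = 0.36297
as a percentage: 0.36297 * 100 = 36.3%

Space savings = 1 - 16171/25385 = 36.3%


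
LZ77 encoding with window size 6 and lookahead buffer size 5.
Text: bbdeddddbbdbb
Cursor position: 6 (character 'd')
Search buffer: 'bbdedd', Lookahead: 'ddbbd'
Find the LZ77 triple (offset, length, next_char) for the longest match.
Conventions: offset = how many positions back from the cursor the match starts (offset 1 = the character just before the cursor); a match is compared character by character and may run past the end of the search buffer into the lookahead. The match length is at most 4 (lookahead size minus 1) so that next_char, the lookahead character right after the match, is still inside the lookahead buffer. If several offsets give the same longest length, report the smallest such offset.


Try each offset into the search buffer:
  offset=1 (pos 5, char 'd'): match length 2
  offset=2 (pos 4, char 'd'): match length 2
  offset=3 (pos 3, char 'e'): match length 0
  offset=4 (pos 2, char 'd'): match length 1
  offset=5 (pos 1, char 'b'): match length 0
  offset=6 (pos 0, char 'b'): match length 0
Longest match has length 2, found at offsets 1, 2; take the smallest, offset 1.
next_char = character at position 6 + 2 = 8 -> 'b'

Best match: offset=1, length=2 (matching 'dd' starting at position 5)
LZ77 triple: (1, 2, 'b')


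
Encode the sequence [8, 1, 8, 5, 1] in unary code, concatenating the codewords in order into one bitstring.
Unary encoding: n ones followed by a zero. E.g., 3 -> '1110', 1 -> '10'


Encode each number as n ones followed by a terminating 0:
  8 -> 111111110 (9 bits)
  1 -> 10 (2 bits)
  8 -> 111111110 (9 bits)
  5 -> 111110 (6 bits)
  1 -> 10 (2 bits)
Total length = 9 + 2 + 9 + 6 + 2 = 28 bits.

Unary([8, 1, 8, 5, 1]) = 1111111101011111111011111010 (28 bits)


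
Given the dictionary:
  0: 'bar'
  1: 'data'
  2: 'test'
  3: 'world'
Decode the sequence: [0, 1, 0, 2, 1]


Look up each index in the dictionary:
  0 -> 'bar'
  1 -> 'data'
  0 -> 'bar'
  2 -> 'test'
  1 -> 'data'

Decoded: "bar data bar test data"


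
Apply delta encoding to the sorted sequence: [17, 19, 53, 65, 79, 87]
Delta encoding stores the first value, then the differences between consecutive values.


First value: 17
Deltas:
  19 - 17 = 2
  53 - 19 = 34
  65 - 53 = 12
  79 - 65 = 14
  87 - 79 = 8


Delta encoded: [17, 2, 34, 12, 14, 8]


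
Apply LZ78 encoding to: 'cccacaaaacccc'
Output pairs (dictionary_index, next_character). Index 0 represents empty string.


LZ78 encoding steps:
Dictionary: {0: ''}
Step 1: w='' (idx 0), next='c' -> output (0, 'c'), add 'c' as idx 1
Step 2: w='c' (idx 1), next='c' -> output (1, 'c'), add 'cc' as idx 2
Step 3: w='' (idx 0), next='a' -> output (0, 'a'), add 'a' as idx 3
Step 4: w='c' (idx 1), next='a' -> output (1, 'a'), add 'ca' as idx 4
Step 5: w='a' (idx 3), next='a' -> output (3, 'a'), add 'aa' as idx 5
Step 6: w='a' (idx 3), next='c' -> output (3, 'c'), add 'ac' as idx 6
Step 7: w='cc' (idx 2), next='c' -> output (2, 'c'), add 'ccc' as idx 7


Encoded: [(0, 'c'), (1, 'c'), (0, 'a'), (1, 'a'), (3, 'a'), (3, 'c'), (2, 'c')]


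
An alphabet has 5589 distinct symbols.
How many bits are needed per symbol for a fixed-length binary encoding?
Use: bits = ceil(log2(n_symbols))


log2(5589) = 12.4484
Bracket: 2^12 = 4096 < 5589 <= 2^13 = 8192
So ceil(log2(5589)) = 13

bits = ceil(log2(5589)) = ceil(12.4484) = 13 bits


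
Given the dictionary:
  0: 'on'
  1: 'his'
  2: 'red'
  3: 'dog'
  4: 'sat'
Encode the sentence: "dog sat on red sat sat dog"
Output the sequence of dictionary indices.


Look up each word in the dictionary:
  'dog' -> 3
  'sat' -> 4
  'on' -> 0
  'red' -> 2
  'sat' -> 4
  'sat' -> 4
  'dog' -> 3

Encoded: [3, 4, 0, 2, 4, 4, 3]


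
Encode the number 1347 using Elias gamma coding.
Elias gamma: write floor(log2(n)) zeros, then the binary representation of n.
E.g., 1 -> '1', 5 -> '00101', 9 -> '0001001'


num_bits = floor(log2(1347)) + 1 = 11
leading_zeros = num_bits - 1 = 10
binary(1347) = 10101000011

Elias gamma(1347) = '0000000000' + '10101000011' = 000000000010101000011 (21 bits)


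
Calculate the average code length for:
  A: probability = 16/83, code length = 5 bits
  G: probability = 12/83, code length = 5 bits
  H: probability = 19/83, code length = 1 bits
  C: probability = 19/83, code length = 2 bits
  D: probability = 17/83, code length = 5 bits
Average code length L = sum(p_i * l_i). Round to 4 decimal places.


Weighted contributions p_i * l_i:
  A: (16/83) * 5 = 80/83
  G: (12/83) * 5 = 60/83
  H: (19/83) * 1 = 19/83
  C: (19/83) * 2 = 38/83
  D: (17/83) * 5 = 85/83
Sum = (80 + 60 + 19 + 38 + 85)/83 = 282/83

L = 282/83 = 3.3976 bits/symbol


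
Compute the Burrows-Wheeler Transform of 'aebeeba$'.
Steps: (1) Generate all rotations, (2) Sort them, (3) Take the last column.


Rotations (sorted):
  0: $aebeeba -> last char: a
  1: a$aebeeb -> last char: b
  2: aebeeba$ -> last char: $
  3: ba$aebee -> last char: e
  4: beeba$ae -> last char: e
  5: eba$aebe -> last char: e
  6: ebeeba$a -> last char: a
  7: eeba$aeb -> last char: b


BWT = ab$eeeab


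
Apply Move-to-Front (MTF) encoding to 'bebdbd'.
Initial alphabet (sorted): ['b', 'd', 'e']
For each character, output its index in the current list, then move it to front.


MTF encoding:
'b': index 0 in ['b', 'd', 'e'] -> ['b', 'd', 'e']
'e': index 2 in ['b', 'd', 'e'] -> ['e', 'b', 'd']
'b': index 1 in ['e', 'b', 'd'] -> ['b', 'e', 'd']
'd': index 2 in ['b', 'e', 'd'] -> ['d', 'b', 'e']
'b': index 1 in ['d', 'b', 'e'] -> ['b', 'd', 'e']
'd': index 1 in ['b', 'd', 'e'] -> ['d', 'b', 'e']


Output: [0, 2, 1, 2, 1, 1]


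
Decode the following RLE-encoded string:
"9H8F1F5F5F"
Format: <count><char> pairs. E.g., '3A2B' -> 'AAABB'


Expanding each <count><char> pair:
  9H -> 'HHHHHHHHH'
  8F -> 'FFFFFFFF'
  1F -> 'F'
  5F -> 'FFFFF'
  5F -> 'FFFFF'

Decoded = HHHHHHHHHFFFFFFFFFFFFFFFFFFF


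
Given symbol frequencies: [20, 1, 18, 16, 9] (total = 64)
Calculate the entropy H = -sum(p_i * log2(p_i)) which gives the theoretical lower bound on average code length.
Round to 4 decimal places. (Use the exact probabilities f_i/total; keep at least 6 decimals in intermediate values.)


Per-symbol terms -p_i * log2(p_i) with p_i = f_i/64:
  p = 20/64 = 0.312500: log2(p) = -1.678072, -p*log2(p) = 0.524397
  p = 1/64 = 0.015625: log2(p) = -6.000000, -p*log2(p) = 0.093750
  p = 18/64 = 0.281250: log2(p) = -1.830075, -p*log2(p) = 0.514709
  p = 16/64 = 0.250000: log2(p) = -2.000000, -p*log2(p) = 0.500000
  p = 9/64 = 0.140625: log2(p) = -2.830075, -p*log2(p) = 0.397979
H = 0.524397 + 0.093750 + 0.514709 + 0.500000 + 0.397979 = 2.030835

H = 2.0308 bits/symbol


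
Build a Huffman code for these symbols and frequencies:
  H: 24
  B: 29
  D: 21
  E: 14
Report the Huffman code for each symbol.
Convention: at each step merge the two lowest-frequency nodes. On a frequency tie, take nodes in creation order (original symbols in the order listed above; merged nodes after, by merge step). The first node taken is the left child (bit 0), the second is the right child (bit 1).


Huffman tree construction:
Step 1: Merge E(14) + D(21) = 35
Step 2: Merge H(24) + B(29) = 53
Step 3: Merge (E+D)(35) + (H+B)(53) = 88
Read each symbol's code off the tree from the root (left child = 0, right child = 1).

Codes:
  H: 10 (length 2)
  B: 11 (length 2)
  D: 01 (length 2)
  E: 00 (length 2)
Average code length: 176/88 = 2.0000 bits/symbol


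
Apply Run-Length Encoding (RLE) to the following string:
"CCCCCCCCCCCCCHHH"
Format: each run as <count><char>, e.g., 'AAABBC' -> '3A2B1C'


Scanning runs left to right:
  i=0: run of 'C' x 13 -> '13C'
  i=13: run of 'H' x 3 -> '3H'

RLE = 13C3H


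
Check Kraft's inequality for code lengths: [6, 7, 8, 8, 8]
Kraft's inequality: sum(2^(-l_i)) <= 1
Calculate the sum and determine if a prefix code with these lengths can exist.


Sum = 2^(-6) + 2^(-7) + 2^(-8) + 2^(-8) + 2^(-8)
    = 0.015625 + 0.0078125 + 0.00390625 + 0.00390625 + 0.00390625
    = 9/256 = 0.03515625
Since 0.03515625 <= 1, Kraft's inequality IS satisfied.
A prefix code with these lengths CAN exist.

Kraft sum = 0.03515625. Satisfied.


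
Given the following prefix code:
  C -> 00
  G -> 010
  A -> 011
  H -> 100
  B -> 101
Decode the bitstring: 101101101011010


Decoding step by step:
Bits 101 -> B
Bits 101 -> B
Bits 101 -> B
Bits 011 -> A
Bits 010 -> G


Decoded message: BBBAG


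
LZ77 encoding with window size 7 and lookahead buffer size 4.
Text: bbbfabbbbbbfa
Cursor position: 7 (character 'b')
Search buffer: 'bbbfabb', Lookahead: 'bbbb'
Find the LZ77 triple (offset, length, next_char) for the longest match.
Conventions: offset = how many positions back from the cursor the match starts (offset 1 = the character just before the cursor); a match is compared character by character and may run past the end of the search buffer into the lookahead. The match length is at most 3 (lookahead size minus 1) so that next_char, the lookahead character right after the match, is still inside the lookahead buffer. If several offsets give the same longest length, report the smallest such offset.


Try each offset into the search buffer:
  offset=1 (pos 6, char 'b'): match length 3
  offset=2 (pos 5, char 'b'): match length 3
  offset=3 (pos 4, char 'a'): match length 0
  offset=4 (pos 3, char 'f'): match length 0
  offset=5 (pos 2, char 'b'): match length 1
  offset=6 (pos 1, char 'b'): match length 2
  offset=7 (pos 0, char 'b'): match length 3
Longest match has length 3, found at offsets 1, 2, 7; take the smallest, offset 1.
next_char = character at position 7 + 3 = 10 -> 'b'

Best match: offset=1, length=3 (matching 'bbb' starting at position 6)
LZ77 triple: (1, 3, 'b')


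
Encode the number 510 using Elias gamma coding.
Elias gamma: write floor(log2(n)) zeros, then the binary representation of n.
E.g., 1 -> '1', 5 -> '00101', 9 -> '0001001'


num_bits = floor(log2(510)) + 1 = 9
leading_zeros = num_bits - 1 = 8
binary(510) = 111111110

Elias gamma(510) = '00000000' + '111111110' = 00000000111111110 (17 bits)


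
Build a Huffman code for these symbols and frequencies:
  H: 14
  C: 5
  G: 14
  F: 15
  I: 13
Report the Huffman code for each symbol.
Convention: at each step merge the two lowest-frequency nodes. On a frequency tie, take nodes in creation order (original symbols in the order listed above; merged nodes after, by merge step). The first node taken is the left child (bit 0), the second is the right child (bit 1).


Huffman tree construction:
Step 1: Merge C(5) + I(13) = 18
Step 2: Merge H(14) + G(14) = 28
Step 3: Merge F(15) + (C+I)(18) = 33
Step 4: Merge (H+G)(28) + (F+(C+I))(33) = 61
Read each symbol's code off the tree from the root (left child = 0, right child = 1).

Codes:
  H: 00 (length 2)
  C: 110 (length 3)
  G: 01 (length 2)
  F: 10 (length 2)
  I: 111 (length 3)
Average code length: 140/61 = 2.2951 bits/symbol


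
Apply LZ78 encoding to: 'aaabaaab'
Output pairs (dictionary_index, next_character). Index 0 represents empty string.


LZ78 encoding steps:
Dictionary: {0: ''}
Step 1: w='' (idx 0), next='a' -> output (0, 'a'), add 'a' as idx 1
Step 2: w='a' (idx 1), next='a' -> output (1, 'a'), add 'aa' as idx 2
Step 3: w='' (idx 0), next='b' -> output (0, 'b'), add 'b' as idx 3
Step 4: w='aa' (idx 2), next='a' -> output (2, 'a'), add 'aaa' as idx 4
Step 5: w='b' (idx 3), end of input -> output (3, '')


Encoded: [(0, 'a'), (1, 'a'), (0, 'b'), (2, 'a'), (3, '')]


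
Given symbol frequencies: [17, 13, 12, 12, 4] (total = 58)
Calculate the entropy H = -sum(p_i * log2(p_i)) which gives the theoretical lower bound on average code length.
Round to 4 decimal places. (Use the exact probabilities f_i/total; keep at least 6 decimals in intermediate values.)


Per-symbol terms -p_i * log2(p_i) with p_i = f_i/58:
  p = 17/58 = 0.293103: log2(p) = -1.770518, -p*log2(p) = 0.518945
  p = 13/58 = 0.224138: log2(p) = -2.157541, -p*log2(p) = 0.483587
  p = 12/58 = 0.206897: log2(p) = -2.273018, -p*log2(p) = 0.470280
  p = 12/58 = 0.206897: log2(p) = -2.273018, -p*log2(p) = 0.470280
  p = 4/58 = 0.068966: log2(p) = -3.857981, -p*log2(p) = 0.266068
H = 0.518945 + 0.483587 + 0.470280 + 0.470280 + 0.266068 = 2.209160

H = 2.2092 bits/symbol


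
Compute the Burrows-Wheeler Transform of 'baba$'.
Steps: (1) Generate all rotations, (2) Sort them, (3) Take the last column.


Rotations (sorted):
  0: $baba -> last char: a
  1: a$bab -> last char: b
  2: aba$b -> last char: b
  3: ba$ba -> last char: a
  4: baba$ -> last char: $


BWT = abba$


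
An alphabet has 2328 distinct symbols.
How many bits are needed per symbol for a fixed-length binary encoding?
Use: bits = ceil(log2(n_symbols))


log2(2328) = 11.1849
Bracket: 2^11 = 2048 < 2328 <= 2^12 = 4096
So ceil(log2(2328)) = 12

bits = ceil(log2(2328)) = ceil(11.1849) = 12 bits


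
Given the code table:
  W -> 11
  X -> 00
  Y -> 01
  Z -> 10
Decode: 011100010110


Decoding:
01 -> Y
11 -> W
00 -> X
01 -> Y
01 -> Y
10 -> Z


Result: YWXYYZ


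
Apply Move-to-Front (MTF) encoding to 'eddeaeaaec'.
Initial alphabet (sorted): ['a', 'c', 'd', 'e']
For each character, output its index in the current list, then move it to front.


MTF encoding:
'e': index 3 in ['a', 'c', 'd', 'e'] -> ['e', 'a', 'c', 'd']
'd': index 3 in ['e', 'a', 'c', 'd'] -> ['d', 'e', 'a', 'c']
'd': index 0 in ['d', 'e', 'a', 'c'] -> ['d', 'e', 'a', 'c']
'e': index 1 in ['d', 'e', 'a', 'c'] -> ['e', 'd', 'a', 'c']
'a': index 2 in ['e', 'd', 'a', 'c'] -> ['a', 'e', 'd', 'c']
'e': index 1 in ['a', 'e', 'd', 'c'] -> ['e', 'a', 'd', 'c']
'a': index 1 in ['e', 'a', 'd', 'c'] -> ['a', 'e', 'd', 'c']
'a': index 0 in ['a', 'e', 'd', 'c'] -> ['a', 'e', 'd', 'c']
'e': index 1 in ['a', 'e', 'd', 'c'] -> ['e', 'a', 'd', 'c']
'c': index 3 in ['e', 'a', 'd', 'c'] -> ['c', 'e', 'a', 'd']


Output: [3, 3, 0, 1, 2, 1, 1, 0, 1, 3]


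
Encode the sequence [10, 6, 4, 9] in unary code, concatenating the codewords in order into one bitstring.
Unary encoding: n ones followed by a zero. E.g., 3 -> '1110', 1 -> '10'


Encode each number as n ones followed by a terminating 0:
  10 -> 11111111110 (11 bits)
  6 -> 1111110 (7 bits)
  4 -> 11110 (5 bits)
  9 -> 1111111110 (10 bits)
Total length = 11 + 7 + 5 + 10 = 33 bits.

Unary([10, 6, 4, 9]) = 111111111101111110111101111111110 (33 bits)


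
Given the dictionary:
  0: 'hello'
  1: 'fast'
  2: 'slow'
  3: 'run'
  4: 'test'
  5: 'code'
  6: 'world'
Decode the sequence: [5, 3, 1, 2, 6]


Look up each index in the dictionary:
  5 -> 'code'
  3 -> 'run'
  1 -> 'fast'
  2 -> 'slow'
  6 -> 'world'

Decoded: "code run fast slow world"


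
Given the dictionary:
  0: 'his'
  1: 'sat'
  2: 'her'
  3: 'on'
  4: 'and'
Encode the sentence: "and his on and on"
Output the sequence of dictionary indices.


Look up each word in the dictionary:
  'and' -> 4
  'his' -> 0
  'on' -> 3
  'and' -> 4
  'on' -> 3

Encoded: [4, 0, 3, 4, 3]


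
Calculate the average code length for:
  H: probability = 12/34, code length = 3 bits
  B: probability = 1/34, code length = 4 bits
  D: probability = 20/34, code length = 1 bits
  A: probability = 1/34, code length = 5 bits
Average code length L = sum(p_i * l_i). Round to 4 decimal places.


Weighted contributions p_i * l_i:
  H: (12/34) * 3 = 36/34
  B: (1/34) * 4 = 4/34
  D: (20/34) * 1 = 20/34
  A: (1/34) * 5 = 5/34
Sum = (36 + 4 + 20 + 5)/34 = 65/34

L = 65/34 = 1.9118 bits/symbol


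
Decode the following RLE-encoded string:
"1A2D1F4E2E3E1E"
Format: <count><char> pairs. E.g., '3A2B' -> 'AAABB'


Expanding each <count><char> pair:
  1A -> 'A'
  2D -> 'DD'
  1F -> 'F'
  4E -> 'EEEE'
  2E -> 'EE'
  3E -> 'EEE'
  1E -> 'E'

Decoded = ADDFEEEEEEEEEE


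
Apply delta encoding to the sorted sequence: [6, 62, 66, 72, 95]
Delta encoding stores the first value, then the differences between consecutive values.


First value: 6
Deltas:
  62 - 6 = 56
  66 - 62 = 4
  72 - 66 = 6
  95 - 72 = 23


Delta encoded: [6, 56, 4, 6, 23]


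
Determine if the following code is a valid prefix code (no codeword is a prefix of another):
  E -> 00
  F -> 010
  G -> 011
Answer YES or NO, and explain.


Checking each pair (does one codeword prefix another?):
  E='00' vs F='010': no prefix
  E='00' vs G='011': no prefix
  F='010' vs E='00': no prefix
  F='010' vs G='011': no prefix
  G='011' vs E='00': no prefix
  G='011' vs F='010': no prefix
No violation found over all pairs.

YES -- this is a valid prefix code. No codeword is a prefix of any other codeword.


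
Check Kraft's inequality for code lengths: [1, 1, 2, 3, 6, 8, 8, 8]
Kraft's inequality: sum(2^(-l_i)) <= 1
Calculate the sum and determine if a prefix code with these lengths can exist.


Sum = 2^(-1) + 2^(-1) + 2^(-2) + 2^(-3) + 2^(-6) + 2^(-8) + 2^(-8) + 2^(-8)
    = 0.5 + 0.5 + 0.25 + 0.125 + 0.015625 + 0.00390625 + 0.00390625 + 0.00390625
    = 359/256 = 1.40234375
Since 1.40234375 > 1, Kraft's inequality is NOT satisfied.
A prefix code with these lengths CANNOT exist.

Kraft sum = 1.40234375. Not satisfied.


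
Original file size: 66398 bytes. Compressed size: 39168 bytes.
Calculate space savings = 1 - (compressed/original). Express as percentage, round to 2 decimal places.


ratio = compressed/original = 39168/66398 = 0.589897
savings = 1 - ratio = 1 - 0.589897 = 0.410103
as a percentage: 0.410103 * 100 = 41.01%

Space savings = 1 - 39168/66398 = 41.01%


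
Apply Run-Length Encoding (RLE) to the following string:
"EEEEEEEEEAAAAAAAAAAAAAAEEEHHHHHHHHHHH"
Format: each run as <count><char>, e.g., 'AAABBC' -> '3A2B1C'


Scanning runs left to right:
  i=0: run of 'E' x 9 -> '9E'
  i=9: run of 'A' x 14 -> '14A'
  i=23: run of 'E' x 3 -> '3E'
  i=26: run of 'H' x 11 -> '11H'

RLE = 9E14A3E11H


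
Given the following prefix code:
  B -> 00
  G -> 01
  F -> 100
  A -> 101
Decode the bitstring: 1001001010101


Decoding step by step:
Bits 100 -> F
Bits 100 -> F
Bits 101 -> A
Bits 01 -> G
Bits 01 -> G


Decoded message: FFAGG


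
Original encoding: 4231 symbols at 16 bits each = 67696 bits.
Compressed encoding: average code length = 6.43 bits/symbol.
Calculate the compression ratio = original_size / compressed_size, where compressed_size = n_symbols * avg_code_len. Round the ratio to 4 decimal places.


original_size = n_symbols * orig_bits = 4231 * 16 = 67696 bits
compressed_size = n_symbols * avg_code_len = 4231 * 6.43 = 27205.33 bits
ratio = original_size / compressed_size = 67696 / 27205.33 = 2.4883

Compression ratio = 2.4883


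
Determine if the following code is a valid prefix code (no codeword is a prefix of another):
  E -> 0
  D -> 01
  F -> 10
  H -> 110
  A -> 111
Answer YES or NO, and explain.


Checking each pair (does one codeword prefix another?):
  E='0' vs D='01': prefix -- VIOLATION

NO -- this is NOT a valid prefix code. E (0) is a prefix of D (01).


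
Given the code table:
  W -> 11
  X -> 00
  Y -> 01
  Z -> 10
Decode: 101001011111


Decoding:
10 -> Z
10 -> Z
01 -> Y
01 -> Y
11 -> W
11 -> W


Result: ZZYYWW


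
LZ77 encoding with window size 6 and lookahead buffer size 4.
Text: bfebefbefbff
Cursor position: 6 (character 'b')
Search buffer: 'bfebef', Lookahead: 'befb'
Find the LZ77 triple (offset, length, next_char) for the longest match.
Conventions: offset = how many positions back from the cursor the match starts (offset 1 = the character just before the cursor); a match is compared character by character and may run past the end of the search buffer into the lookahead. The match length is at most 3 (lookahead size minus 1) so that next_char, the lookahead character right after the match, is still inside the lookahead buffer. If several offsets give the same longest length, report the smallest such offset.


Try each offset into the search buffer:
  offset=1 (pos 5, char 'f'): match length 0
  offset=2 (pos 4, char 'e'): match length 0
  offset=3 (pos 3, char 'b'): match length 3
  offset=4 (pos 2, char 'e'): match length 0
  offset=5 (pos 1, char 'f'): match length 0
  offset=6 (pos 0, char 'b'): match length 1
Longest match has length 3 at offset 3.
next_char = character at position 6 + 3 = 9 -> 'b'

Best match: offset=3, length=3 (matching 'bef' starting at position 3)
LZ77 triple: (3, 3, 'b')


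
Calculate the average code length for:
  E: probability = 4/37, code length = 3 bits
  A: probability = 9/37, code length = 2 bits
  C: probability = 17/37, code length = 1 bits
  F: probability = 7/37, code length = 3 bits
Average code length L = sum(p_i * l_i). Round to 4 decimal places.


Weighted contributions p_i * l_i:
  E: (4/37) * 3 = 12/37
  A: (9/37) * 2 = 18/37
  C: (17/37) * 1 = 17/37
  F: (7/37) * 3 = 21/37
Sum = (12 + 18 + 17 + 21)/37 = 68/37

L = 68/37 = 1.8378 bits/symbol


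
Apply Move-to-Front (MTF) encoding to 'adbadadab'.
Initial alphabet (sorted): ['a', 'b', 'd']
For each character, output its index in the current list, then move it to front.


MTF encoding:
'a': index 0 in ['a', 'b', 'd'] -> ['a', 'b', 'd']
'd': index 2 in ['a', 'b', 'd'] -> ['d', 'a', 'b']
'b': index 2 in ['d', 'a', 'b'] -> ['b', 'd', 'a']
'a': index 2 in ['b', 'd', 'a'] -> ['a', 'b', 'd']
'd': index 2 in ['a', 'b', 'd'] -> ['d', 'a', 'b']
'a': index 1 in ['d', 'a', 'b'] -> ['a', 'd', 'b']
'd': index 1 in ['a', 'd', 'b'] -> ['d', 'a', 'b']
'a': index 1 in ['d', 'a', 'b'] -> ['a', 'd', 'b']
'b': index 2 in ['a', 'd', 'b'] -> ['b', 'a', 'd']


Output: [0, 2, 2, 2, 2, 1, 1, 1, 2]


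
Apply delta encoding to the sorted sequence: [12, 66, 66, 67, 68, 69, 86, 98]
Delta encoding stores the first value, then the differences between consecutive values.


First value: 12
Deltas:
  66 - 12 = 54
  66 - 66 = 0
  67 - 66 = 1
  68 - 67 = 1
  69 - 68 = 1
  86 - 69 = 17
  98 - 86 = 12


Delta encoded: [12, 54, 0, 1, 1, 1, 17, 12]


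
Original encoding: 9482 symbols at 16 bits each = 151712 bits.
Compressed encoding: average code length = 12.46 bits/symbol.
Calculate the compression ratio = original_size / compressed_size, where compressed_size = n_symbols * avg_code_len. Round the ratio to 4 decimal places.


original_size = n_symbols * orig_bits = 9482 * 16 = 151712 bits
compressed_size = n_symbols * avg_code_len = 9482 * 12.46 = 118145.72 bits
ratio = original_size / compressed_size = 151712 / 118145.72 = 1.2841

Compression ratio = 1.2841


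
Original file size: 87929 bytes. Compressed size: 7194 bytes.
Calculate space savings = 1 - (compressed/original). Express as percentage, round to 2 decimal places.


ratio = compressed/original = 7194/87929 = 0.081816
savings = 1 - ratio = 1 - 0.081816 = 0.918184
as a percentage: 0.918184 * 100 = 91.82%

Space savings = 1 - 7194/87929 = 91.82%


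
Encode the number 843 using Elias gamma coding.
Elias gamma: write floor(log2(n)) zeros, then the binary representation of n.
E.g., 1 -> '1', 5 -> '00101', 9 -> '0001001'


num_bits = floor(log2(843)) + 1 = 10
leading_zeros = num_bits - 1 = 9
binary(843) = 1101001011

Elias gamma(843) = '000000000' + '1101001011' = 0000000001101001011 (19 bits)


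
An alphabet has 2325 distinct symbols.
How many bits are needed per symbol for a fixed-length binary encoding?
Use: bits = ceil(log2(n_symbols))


log2(2325) = 11.183
Bracket: 2^11 = 2048 < 2325 <= 2^12 = 4096
So ceil(log2(2325)) = 12

bits = ceil(log2(2325)) = ceil(11.183) = 12 bits


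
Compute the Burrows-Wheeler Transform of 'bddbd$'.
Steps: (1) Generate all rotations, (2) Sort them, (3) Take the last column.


Rotations (sorted):
  0: $bddbd -> last char: d
  1: bd$bdd -> last char: d
  2: bddbd$ -> last char: $
  3: d$bddb -> last char: b
  4: dbd$bd -> last char: d
  5: ddbd$b -> last char: b


BWT = dd$bdb


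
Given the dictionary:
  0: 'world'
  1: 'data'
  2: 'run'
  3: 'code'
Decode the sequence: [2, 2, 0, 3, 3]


Look up each index in the dictionary:
  2 -> 'run'
  2 -> 'run'
  0 -> 'world'
  3 -> 'code'
  3 -> 'code'

Decoded: "run run world code code"


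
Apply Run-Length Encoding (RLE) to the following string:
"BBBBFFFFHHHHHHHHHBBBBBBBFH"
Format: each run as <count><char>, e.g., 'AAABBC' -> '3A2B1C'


Scanning runs left to right:
  i=0: run of 'B' x 4 -> '4B'
  i=4: run of 'F' x 4 -> '4F'
  i=8: run of 'H' x 9 -> '9H'
  i=17: run of 'B' x 7 -> '7B'
  i=24: run of 'F' x 1 -> '1F'
  i=25: run of 'H' x 1 -> '1H'

RLE = 4B4F9H7B1F1H


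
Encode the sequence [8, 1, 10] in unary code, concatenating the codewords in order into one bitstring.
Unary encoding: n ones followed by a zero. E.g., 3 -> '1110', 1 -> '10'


Encode each number as n ones followed by a terminating 0:
  8 -> 111111110 (9 bits)
  1 -> 10 (2 bits)
  10 -> 11111111110 (11 bits)
Total length = 9 + 2 + 11 = 22 bits.

Unary([8, 1, 10]) = 1111111101011111111110 (22 bits)
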